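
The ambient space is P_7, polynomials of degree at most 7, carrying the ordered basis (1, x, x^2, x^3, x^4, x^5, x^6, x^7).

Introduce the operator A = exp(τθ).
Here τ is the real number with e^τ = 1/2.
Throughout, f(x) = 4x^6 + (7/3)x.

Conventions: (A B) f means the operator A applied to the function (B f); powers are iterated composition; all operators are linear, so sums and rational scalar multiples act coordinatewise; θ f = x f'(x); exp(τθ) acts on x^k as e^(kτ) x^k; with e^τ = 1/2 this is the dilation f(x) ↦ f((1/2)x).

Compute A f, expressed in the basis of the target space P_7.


g(x) = (1/16)x^6 + (7/6)x

exp(τθ) x^k = e^(kτ) x^k; with e^τ = 1/2 this sends x^k to (1/2)^k x^k
x ↦ 1/2 x
x^6 ↦ 1/64 x^6
applying this coordinatewise to f: exp(τθ) f = (1/16)x^6 + (7/6)x


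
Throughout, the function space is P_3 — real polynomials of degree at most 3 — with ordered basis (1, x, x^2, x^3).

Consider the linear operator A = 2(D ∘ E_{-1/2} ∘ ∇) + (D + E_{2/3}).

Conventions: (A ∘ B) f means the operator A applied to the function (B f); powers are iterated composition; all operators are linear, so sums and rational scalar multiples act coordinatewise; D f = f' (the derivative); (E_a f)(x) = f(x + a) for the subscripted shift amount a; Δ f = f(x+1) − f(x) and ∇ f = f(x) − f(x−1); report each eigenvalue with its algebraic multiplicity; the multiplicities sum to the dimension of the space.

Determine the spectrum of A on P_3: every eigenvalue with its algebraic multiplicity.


λ = 1 (multiplicity 4)

image of 1: 1
image of x: x + 5/3
image of x^2: x^2 + (10/3)x + 40/9
image of x^3: x^3 + 5x^2 + (40/3)x - 316/27
the matrix is upper triangular; its diagonal is (1, 1, 1, 1)
for a triangular matrix the eigenvalues are the diagonal entries, with algebraic multiplicity their repetition count


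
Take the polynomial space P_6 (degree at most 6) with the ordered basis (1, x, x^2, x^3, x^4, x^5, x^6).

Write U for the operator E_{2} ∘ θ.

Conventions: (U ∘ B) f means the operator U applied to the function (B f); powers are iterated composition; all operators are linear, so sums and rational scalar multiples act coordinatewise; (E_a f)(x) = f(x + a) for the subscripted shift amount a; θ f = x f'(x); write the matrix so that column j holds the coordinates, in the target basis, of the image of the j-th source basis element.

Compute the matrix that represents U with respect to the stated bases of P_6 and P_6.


image of 1: 0
image of x: x + 2
image of x^2: 2x^2 + 8x + 8
image of x^3: 3x^3 + 18x^2 + 36x + 24
image of x^4: 4x^4 + 32x^3 + 96x^2 + 128x + 64
image of x^5: 5x^5 + 50x^4 + 200x^3 + 400x^2 + 400x + 160
image of x^6: 6x^6 + 72x^5 + 360x^4 + 960x^3 + 1440x^2 + 1152x + 384
each image's coordinates form column j of the matrix

the matrix is [[0, 2, 8, 24, 64, 160, 384]; [0, 1, 8, 36, 128, 400, 1152]; [0, 0, 2, 18, 96, 400, 1440]; [0, 0, 0, 3, 32, 200, 960]; [0, 0, 0, 0, 4, 50, 360]; [0, 0, 0, 0, 0, 5, 72]; [0, 0, 0, 0, 0, 0, 6]] (rows listed top to bottom)


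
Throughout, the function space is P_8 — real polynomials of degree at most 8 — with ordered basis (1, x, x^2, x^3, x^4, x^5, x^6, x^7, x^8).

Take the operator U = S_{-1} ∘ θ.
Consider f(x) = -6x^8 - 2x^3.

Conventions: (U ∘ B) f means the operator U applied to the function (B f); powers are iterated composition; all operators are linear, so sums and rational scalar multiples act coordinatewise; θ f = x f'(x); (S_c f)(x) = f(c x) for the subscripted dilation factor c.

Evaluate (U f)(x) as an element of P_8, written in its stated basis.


the result is g(x) = -48x^8 + 6x^3

θ f = -48x^8 - 6x^3
S_{-1} θ f = -48x^8 + 6x^3


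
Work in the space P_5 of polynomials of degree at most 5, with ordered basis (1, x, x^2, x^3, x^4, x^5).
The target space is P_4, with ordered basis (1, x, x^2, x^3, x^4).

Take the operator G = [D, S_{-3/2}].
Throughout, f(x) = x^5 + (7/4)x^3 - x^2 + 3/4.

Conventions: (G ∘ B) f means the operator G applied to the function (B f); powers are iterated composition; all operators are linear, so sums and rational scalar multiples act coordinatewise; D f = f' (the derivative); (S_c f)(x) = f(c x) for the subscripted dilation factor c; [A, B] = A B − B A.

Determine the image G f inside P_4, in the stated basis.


S_{-3/2} f = -(243/32)x^5 - (189/32)x^3 - (9/4)x^2 + 3/4
D S_{-3/2} f = -(1215/32)x^4 - (567/32)x^2 - (9/2)x
D f = 5x^4 + (21/4)x^2 - 2x
S_{-3/2} D f = (405/16)x^4 + (189/16)x^2 + 3x
[D, S_{-3/2}] f = -(2025/32)x^4 - (945/32)x^2 - (15/2)x

the result is g(x) = -(2025/32)x^4 - (945/32)x^2 - (15/2)x


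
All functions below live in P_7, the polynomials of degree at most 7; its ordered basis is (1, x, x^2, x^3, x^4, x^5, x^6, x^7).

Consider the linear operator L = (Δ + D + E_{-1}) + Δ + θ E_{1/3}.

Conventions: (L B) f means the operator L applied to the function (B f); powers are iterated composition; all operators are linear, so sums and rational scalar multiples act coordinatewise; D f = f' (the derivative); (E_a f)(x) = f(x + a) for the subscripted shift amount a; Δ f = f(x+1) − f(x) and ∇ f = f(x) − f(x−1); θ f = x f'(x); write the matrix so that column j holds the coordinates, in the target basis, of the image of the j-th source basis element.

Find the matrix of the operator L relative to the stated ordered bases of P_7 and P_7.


the matrix is [[1, 2, 3, 1, 3, 1, 3, 1]; [0, 2, 14/3, 28/3, 112/27, 1220/81, 488/81, 15316/729]; [0, 0, 3, 8, 58/3, 290/27, 1225/27, 1715/81]; [0, 0, 0, 4, 12, 100/3, 200/9, 2870/27]; [0, 0, 0, 0, 5, 50/3, 155/3, 1085/27]; [0, 0, 0, 0, 0, 6, 22, 224/3]; [0, 0, 0, 0, 0, 0, 7, 28]; [0, 0, 0, 0, 0, 0, 0, 8]] (rows listed top to bottom)

image of 1: 1
image of x: 2x + 2
image of x^2: 3x^2 + (14/3)x + 3
image of x^3: 4x^3 + 8x^2 + (28/3)x + 1
image of x^4: 5x^4 + 12x^3 + (58/3)x^2 + (112/27)x + 3
image of x^5: 6x^5 + (50/3)x^4 + (100/3)x^3 + (290/27)x^2 + (1220/81)x + 1
image of x^6: 7x^6 + 22x^5 + (155/3)x^4 + (200/9)x^3 + (1225/27)x^2 + (488/81)x + 3
image of x^7: 8x^7 + 28x^6 + (224/3)x^5 + (1085/27)x^4 + (2870/27)x^3 + (1715/81)x^2 + (15316/729)x + 1
each image's coordinates form column j of the matrix


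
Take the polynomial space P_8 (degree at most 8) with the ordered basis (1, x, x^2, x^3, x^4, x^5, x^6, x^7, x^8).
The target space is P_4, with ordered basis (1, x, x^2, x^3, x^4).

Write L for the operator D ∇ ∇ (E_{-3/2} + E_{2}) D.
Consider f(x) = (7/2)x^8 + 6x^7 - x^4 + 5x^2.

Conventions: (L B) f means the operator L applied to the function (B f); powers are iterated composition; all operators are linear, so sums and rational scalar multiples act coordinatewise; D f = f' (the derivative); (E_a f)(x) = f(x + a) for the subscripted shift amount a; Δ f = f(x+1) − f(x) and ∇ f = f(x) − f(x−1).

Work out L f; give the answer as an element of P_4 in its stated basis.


D f = 28x^7 + 42x^6 - 4x^3 + 10x
E_{-3/2} D f = 28x^7 - 252x^6 + 945x^5 - 1890x^4 + (8489/4)x^3 - (5031/4)x^2 + (4831/16)x - 3/2
E_{2} D f = 28x^7 + 434x^6 + 2856x^5 + 10360x^4 + 22396x^3 + 28872x^2 + 20570x + 6260
(E_{-3/2} + E_{2}) D f = 56x^7 + 182x^6 + 3801x^5 + 8470x^4 + (98073/4)x^3 + (110457/4)x^2 + (333951/16)x + 12517/2
∇ (E_{-3/2} + E_{2}) D f = 392x^6 - 84x^5 + 18235x^4 - 2450x^3 + (236763/4)x^2 - (11005/4)x + 207695/16
∇ ∇ (E_{-3/2} + E_{2}) D f = 2352x^5 - 6300x^4 + 81620x^3 - 123480x^2 + (402887/2)x - 83103
D ∇ ∇ (E_{-3/2} + E_{2}) D f = 11760x^4 - 25200x^3 + 244860x^2 - 246960x + 402887/2

g(x) = 11760x^4 - 25200x^3 + 244860x^2 - 246960x + 402887/2


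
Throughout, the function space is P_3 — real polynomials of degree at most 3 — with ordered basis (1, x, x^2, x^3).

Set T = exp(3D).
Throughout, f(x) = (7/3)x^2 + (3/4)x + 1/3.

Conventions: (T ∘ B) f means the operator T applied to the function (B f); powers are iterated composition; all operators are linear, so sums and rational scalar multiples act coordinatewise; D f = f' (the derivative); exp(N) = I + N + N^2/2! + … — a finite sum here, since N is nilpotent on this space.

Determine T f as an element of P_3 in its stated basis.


order-1 term: 14x + 9/4
order-2 term: 21
the series for exp(3D) f terminates at order 2
exp(3D) f = (7/3)x^2 + (59/4)x + 283/12

g(x) = (7/3)x^2 + (59/4)x + 283/12


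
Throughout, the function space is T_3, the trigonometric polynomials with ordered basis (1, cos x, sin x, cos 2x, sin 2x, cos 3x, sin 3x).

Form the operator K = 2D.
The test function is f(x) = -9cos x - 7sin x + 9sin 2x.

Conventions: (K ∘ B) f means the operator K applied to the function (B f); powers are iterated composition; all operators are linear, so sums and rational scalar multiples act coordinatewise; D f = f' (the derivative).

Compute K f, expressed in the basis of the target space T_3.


the image equals g(x) = -14cos x + 18sin x + 36cos 2x

D f = -7cos x + 9sin x + 18cos 2x
(2D) f = -14cos x + 18sin x + 36cos 2x


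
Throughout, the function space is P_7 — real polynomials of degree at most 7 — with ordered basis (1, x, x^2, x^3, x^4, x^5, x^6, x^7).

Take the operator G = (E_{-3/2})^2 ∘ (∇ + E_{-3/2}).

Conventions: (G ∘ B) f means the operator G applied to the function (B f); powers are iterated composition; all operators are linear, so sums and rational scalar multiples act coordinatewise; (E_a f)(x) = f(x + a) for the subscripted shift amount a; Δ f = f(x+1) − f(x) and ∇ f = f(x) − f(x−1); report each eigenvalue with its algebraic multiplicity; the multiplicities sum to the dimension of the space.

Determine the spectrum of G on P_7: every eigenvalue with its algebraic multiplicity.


λ = 1 (multiplicity 8)

image of 1: 1
image of x: x - 7/2
image of x^2: x^2 - 7x + 53/4
image of x^3: x^3 - (21/2)x^2 + (159/4)x - 433/8
image of x^4: x^4 - 14x^3 + (159/2)x^2 - (433/2)x + 3761/16
image of x^5: x^5 - (35/2)x^4 + (265/2)x^3 - (2165/4)x^2 + (18805/16)x - 34057/32
image of x^6: x^6 - 21x^5 + (795/4)x^4 - (2165/2)x^3 + (56415/16)x^2 - (102171/16)x + 315953/64
image of x^7: x^7 - (49/2)x^6 + (1113/4)x^5 - (15155/8)x^4 + (131635/16)x^3 - (715197/32)x^2 + (2211671/64)x - 2965753/128
the matrix is upper triangular; its diagonal is (1, 1, 1, 1, 1, 1, 1, 1)
for a triangular matrix the eigenvalues are the diagonal entries, with algebraic multiplicity their repetition count


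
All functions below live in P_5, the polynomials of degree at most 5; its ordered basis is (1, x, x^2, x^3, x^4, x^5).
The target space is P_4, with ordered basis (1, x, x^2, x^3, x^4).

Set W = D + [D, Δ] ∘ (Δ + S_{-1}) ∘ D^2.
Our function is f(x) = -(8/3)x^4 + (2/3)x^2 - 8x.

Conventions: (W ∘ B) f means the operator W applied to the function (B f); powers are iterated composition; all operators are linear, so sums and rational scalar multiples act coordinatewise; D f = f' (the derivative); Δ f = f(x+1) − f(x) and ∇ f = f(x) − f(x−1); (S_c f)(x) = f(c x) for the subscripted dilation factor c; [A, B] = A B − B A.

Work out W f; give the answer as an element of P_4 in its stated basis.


D f = -(32/3)x^3 + (4/3)x - 8
D f = -(32/3)x^3 + (4/3)x - 8
D D f = -32x^2 + 4/3
Δ D^2 f = -64x - 32
S_{-1} D^2 f = -32x^2 + 4/3
(Δ + S_{-1}) D^2 f = -32x^2 - 64x - 92/3
Δ (Δ + S_{-1}) D^2 f = -64x - 96
D Δ (Δ + S_{-1}) D^2 f = -64
D (Δ + S_{-1}) D^2 f = -64x - 64
Δ D (Δ + S_{-1}) D^2 f = -64
[D, Δ] (Δ + S_{-1}) D^2 f = 0
(D + [D, Δ] ∘ (Δ + S_{-1}) ∘ D^2) f = -(32/3)x^3 + (4/3)x - 8

g(x) = -(32/3)x^3 + (4/3)x - 8


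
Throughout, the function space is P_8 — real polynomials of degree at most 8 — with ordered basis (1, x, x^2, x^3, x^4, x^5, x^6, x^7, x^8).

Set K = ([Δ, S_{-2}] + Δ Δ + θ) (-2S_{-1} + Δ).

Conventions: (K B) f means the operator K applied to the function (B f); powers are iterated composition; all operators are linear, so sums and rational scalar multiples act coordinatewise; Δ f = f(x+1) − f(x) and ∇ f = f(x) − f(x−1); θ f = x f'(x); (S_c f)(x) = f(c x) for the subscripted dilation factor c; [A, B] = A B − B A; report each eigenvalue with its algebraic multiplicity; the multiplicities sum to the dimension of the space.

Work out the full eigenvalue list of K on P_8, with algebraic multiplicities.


λ = -16 (multiplicity 1), λ = -12 (multiplicity 1), λ = -8 (multiplicity 1), λ = -4 (multiplicity 1), λ = 0 (multiplicity 1), λ = 2 (multiplicity 1), λ = 6 (multiplicity 1), λ = 10 (multiplicity 1), λ = 14 (multiplicity 1)

image of 1: 0
image of x: 2x - 6
image of x^2: -4x^2 - 22x - 16
image of x^3: 6x^3 - 66x^2 + 15x
image of x^4: -8x^4 - 180x^3 - 300x^2 - 164x - 52
image of x^5: 10x^5 - 460x^4 + 70x^3 - 520x^2 + 325x + 144
image of x^6: -12x^6 - 1122x^5 - 2880x^4 - 2940x^3 - 3450x^2 - 246x + 164
image of x^7: 14x^7 - 2646x^6 + 189x^5 - 9310x^4 + 2345x^3 - 1092x^2 + 4655x + 1800
image of x^8: -16x^8 - 6088x^7 - 21448x^6 - 32312x^5 - 66360x^4 - 24360x^3 - 16520x^2 + 8312x + 4268
the matrix is upper triangular; its diagonal is (0, 2, -4, 6, -8, 10, -12, 14, -16)
for a triangular matrix the eigenvalues are the diagonal entries, with algebraic multiplicity their repetition count


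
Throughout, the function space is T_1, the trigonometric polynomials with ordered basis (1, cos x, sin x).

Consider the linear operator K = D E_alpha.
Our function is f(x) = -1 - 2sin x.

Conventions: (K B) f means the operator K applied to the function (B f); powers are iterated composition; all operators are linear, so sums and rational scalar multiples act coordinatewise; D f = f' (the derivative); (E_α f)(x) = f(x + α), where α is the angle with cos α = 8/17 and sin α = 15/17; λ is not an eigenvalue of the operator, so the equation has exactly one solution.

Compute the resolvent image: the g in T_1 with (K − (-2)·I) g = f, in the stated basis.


write g with unknown coordinates in the stated basis and equate coefficients in (K − (-2)·I) g = f
solving from the highest basis element down gives g = -1/2 + (16/25)cos x - (38/25)sin x
check: K g = -(32/25)cos x + (26/25)sin x
so K g − (-2)·g = -1 - 2sin x = f ✓

g(x) = -1/2 + (16/25)cos x - (38/25)sin x


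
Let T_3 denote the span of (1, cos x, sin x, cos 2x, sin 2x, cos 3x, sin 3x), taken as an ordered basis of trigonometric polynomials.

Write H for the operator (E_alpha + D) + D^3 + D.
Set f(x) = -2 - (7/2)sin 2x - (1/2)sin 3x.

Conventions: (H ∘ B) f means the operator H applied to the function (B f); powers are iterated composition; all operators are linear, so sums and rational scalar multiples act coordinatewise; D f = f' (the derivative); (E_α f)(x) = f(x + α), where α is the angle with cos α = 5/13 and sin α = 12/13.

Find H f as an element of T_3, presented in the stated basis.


the image equals g(x) = -2 + (1946/169)cos 2x + (833/338)sin 2x + (46965/4394)cos 3x + (2035/4394)sin 3x

E_alpha f = -2 - (420/169)cos 2x + (833/338)sin 2x + (414/2197)cos 3x + (2035/4394)sin 3x
D f = -7cos 2x - (3/2)cos 3x
(E_alpha + D) f = -2 - (1603/169)cos 2x + (833/338)sin 2x - (5763/4394)cos 3x + (2035/4394)sin 3x
D f = -7cos 2x - (3/2)cos 3x
D D f = 14sin 2x + (9/2)sin 3x
D D D f = 28cos 2x + (27/2)cos 3x
D f = -7cos 2x - (3/2)cos 3x
((E_alpha + D) + D^3 + D) f = -2 + (1946/169)cos 2x + (833/338)sin 2x + (46965/4394)cos 3x + (2035/4394)sin 3x


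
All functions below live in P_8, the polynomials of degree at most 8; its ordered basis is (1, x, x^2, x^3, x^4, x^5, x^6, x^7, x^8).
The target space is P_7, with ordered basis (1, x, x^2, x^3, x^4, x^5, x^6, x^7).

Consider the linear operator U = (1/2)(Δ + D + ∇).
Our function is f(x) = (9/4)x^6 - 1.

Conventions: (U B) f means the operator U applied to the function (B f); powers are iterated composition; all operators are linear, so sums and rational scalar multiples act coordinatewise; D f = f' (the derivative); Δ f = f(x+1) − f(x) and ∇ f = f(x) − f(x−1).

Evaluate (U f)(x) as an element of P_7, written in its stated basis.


Δ f = (27/2)x^5 + (135/4)x^4 + 45x^3 + (135/4)x^2 + (27/2)x + 9/4
D f = (27/2)x^5
∇ f = (27/2)x^5 - (135/4)x^4 + 45x^3 - (135/4)x^2 + (27/2)x - 9/4
(Δ + D + ∇) f = (81/2)x^5 + 90x^3 + 27x
((1/2)(Δ + D + ∇)) f = (81/4)x^5 + 45x^3 + (27/2)x

the image equals g(x) = (81/4)x^5 + 45x^3 + (27/2)x


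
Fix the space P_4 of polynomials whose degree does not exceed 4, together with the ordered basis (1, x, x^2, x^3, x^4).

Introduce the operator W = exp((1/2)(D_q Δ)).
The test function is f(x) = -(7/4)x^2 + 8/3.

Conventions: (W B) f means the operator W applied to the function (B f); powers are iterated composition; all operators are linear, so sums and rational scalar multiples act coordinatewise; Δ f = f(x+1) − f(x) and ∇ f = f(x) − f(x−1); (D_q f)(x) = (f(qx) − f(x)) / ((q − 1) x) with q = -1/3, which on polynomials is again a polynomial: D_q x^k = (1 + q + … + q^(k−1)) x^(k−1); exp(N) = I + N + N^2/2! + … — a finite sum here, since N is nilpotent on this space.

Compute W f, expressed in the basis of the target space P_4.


order-1 term: -7/4
the series for exp((1/2)(D_q Δ)) f terminates at order 1
exp((1/2)(D_q Δ)) f = -(7/4)x^2 + 11/12

g(x) = -(7/4)x^2 + 11/12


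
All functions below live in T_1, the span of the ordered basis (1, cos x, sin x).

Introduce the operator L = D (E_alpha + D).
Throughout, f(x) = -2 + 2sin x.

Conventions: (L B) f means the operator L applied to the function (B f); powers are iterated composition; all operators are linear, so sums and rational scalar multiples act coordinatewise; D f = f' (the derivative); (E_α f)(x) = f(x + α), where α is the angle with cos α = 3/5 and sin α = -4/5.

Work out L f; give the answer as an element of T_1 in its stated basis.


the image equals g(x) = (6/5)cos x - (2/5)sin x

E_alpha f = -2 - (8/5)cos x + (6/5)sin x
D f = 2cos x
(E_alpha + D) f = -2 + (2/5)cos x + (6/5)sin x
D (E_alpha + D) f = (6/5)cos x - (2/5)sin x


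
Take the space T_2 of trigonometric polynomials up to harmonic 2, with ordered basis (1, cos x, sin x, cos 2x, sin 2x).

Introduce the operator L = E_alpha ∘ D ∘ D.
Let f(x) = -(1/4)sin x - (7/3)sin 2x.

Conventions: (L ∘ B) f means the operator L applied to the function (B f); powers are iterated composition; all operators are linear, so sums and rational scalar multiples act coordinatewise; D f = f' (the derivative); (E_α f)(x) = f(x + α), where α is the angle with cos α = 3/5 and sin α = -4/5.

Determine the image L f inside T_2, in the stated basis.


D f = -(1/4)cos x - (14/3)cos 2x
D D f = (1/4)sin x + (28/3)sin 2x
E_alpha D D f = -(1/5)cos x + (3/20)sin x - (224/25)cos 2x - (196/75)sin 2x

the image equals g(x) = -(1/5)cos x + (3/20)sin x - (224/25)cos 2x - (196/75)sin 2x


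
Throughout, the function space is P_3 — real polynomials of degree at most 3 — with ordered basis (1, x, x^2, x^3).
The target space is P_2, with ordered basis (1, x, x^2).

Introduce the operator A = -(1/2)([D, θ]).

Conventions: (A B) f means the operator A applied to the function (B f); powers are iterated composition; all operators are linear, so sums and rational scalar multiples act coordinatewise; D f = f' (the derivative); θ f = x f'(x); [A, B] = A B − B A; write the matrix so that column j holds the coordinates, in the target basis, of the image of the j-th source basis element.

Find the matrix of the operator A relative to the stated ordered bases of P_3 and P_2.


image of 1: 0
image of x: -1/2
image of x^2: -x
image of x^3: -(3/2)x^2
each image's coordinates form column j of the matrix

the matrix is [[0, -1/2, 0, 0]; [0, 0, -1, 0]; [0, 0, 0, -3/2]] (rows listed top to bottom)


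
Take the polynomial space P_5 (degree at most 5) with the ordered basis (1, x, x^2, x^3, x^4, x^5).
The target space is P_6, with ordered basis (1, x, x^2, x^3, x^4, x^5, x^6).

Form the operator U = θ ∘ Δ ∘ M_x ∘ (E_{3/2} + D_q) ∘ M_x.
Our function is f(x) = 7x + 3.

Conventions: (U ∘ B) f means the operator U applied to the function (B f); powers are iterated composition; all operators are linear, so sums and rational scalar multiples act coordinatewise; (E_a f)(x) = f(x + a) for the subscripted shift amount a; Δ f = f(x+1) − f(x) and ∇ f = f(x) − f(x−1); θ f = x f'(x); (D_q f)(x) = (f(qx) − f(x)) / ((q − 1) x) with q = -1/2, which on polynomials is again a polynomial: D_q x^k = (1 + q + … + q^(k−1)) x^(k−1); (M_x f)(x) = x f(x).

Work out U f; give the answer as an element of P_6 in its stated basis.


M_x f = 7x^2 + 3x
E_{3/2} M_x f = 7x^2 + 24x + 81/4
D_q M_x f = (7/2)x + 3
(E_{3/2} + D_q) M_x f = 7x^2 + (55/2)x + 93/4
M_x ((E_{3/2} + D_q) ∘ M_x) f = 7x^3 + (55/2)x^2 + (93/4)x
Δ M_x ((E_{3/2} + D_q) ∘ M_x) f = 21x^2 + 76x + 231/4
θ Δ M_x ((E_{3/2} + D_q) ∘ M_x) f = 42x^2 + 76x

the result is g(x) = 42x^2 + 76x


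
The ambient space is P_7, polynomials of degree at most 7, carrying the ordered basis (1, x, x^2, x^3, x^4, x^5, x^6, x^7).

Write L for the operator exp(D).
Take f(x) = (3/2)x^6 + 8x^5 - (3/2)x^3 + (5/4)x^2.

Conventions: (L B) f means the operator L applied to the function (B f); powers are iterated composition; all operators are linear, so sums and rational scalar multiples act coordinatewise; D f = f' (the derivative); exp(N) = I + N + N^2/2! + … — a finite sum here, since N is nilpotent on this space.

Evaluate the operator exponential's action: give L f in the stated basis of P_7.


the image equals g(x) = (3/2)x^6 + 17x^5 + (125/2)x^4 + (217/2)x^3 + (397/4)x^2 + 47x + 37/4

order-1 term: 9x^5 + 40x^4 - (9/2)x^2 + (5/2)x
order-2 term: (45/2)x^4 + 80x^3 - (9/2)x + 5/4
order-3 term: 30x^3 + 80x^2 - 3/2
order-4 term: (45/2)x^2 + 40x
order-5 term: 9x + 8
order-6 term: 3/2
the series for exp(D) f terminates at order 6
exp(D) f = (3/2)x^6 + 17x^5 + (125/2)x^4 + (217/2)x^3 + (397/4)x^2 + 47x + 37/4


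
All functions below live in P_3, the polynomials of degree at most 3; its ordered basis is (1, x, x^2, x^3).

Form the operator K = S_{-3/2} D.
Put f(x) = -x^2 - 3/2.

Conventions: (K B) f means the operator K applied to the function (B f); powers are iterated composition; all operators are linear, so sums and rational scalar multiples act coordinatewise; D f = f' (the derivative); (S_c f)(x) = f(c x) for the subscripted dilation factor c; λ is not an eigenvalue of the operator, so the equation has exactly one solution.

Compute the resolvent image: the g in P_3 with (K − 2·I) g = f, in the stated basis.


write g with unknown coordinates in the stated basis and equate coefficients in (K − 2·I) g = f
solving from the highest basis element down gives g = (1/2)x^2 - (3/4)x + 3/8
check: K g = -(3/2)x - 3/4
so K g − 2·g = -x^2 - 3/2 = f ✓

the result is g(x) = (1/2)x^2 - (3/4)x + 3/8


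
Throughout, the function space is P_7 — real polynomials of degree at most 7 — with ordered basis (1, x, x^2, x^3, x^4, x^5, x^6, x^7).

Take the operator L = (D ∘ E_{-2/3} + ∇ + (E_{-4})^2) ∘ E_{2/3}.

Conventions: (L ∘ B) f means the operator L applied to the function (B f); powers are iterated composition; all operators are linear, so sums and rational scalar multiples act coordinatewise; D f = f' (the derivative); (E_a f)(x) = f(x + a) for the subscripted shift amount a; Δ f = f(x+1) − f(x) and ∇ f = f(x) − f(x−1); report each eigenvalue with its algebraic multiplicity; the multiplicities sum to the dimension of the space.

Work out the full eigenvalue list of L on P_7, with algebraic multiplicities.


λ = 1 (multiplicity 8)

image of 1: 1
image of x: x - 16/3
image of x^2: x^2 - (32/3)x + 487/9
image of x^3: x^3 - 16x^2 + (487/3)x - 10639/27
image of x^4: x^4 - (64/3)x^3 + (974/3)x^2 - (42556/27)x + 234271/81
image of x^5: x^5 - (80/3)x^4 + (4870/9)x^3 - (106390/27)x^2 + (1171355/81)x - 5153599/243
image of x^6: x^6 - 32x^5 + (2435/3)x^4 - (212780/27)x^3 + (1171355/27)x^2 - (10307198/81)x + 113379967/729
image of x^7: x^7 - (112/3)x^6 + (3409/3)x^5 - (372365/27)x^4 + (8199485/81)x^3 - (36075193/81)x^2 + (793659769/729)x - 2494357759/2187
the matrix is upper triangular; its diagonal is (1, 1, 1, 1, 1, 1, 1, 1)
for a triangular matrix the eigenvalues are the diagonal entries, with algebraic multiplicity their repetition count


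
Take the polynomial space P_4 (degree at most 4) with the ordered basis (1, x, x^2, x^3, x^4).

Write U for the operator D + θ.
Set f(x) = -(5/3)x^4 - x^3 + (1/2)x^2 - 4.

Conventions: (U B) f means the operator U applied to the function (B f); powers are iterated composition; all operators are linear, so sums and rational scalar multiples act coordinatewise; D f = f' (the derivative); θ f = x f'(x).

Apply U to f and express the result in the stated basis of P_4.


D f = -(20/3)x^3 - 3x^2 + x
θ f = -(20/3)x^4 - 3x^3 + x^2
(D + θ) f = -(20/3)x^4 - (29/3)x^3 - 2x^2 + x

the result is g(x) = -(20/3)x^4 - (29/3)x^3 - 2x^2 + x


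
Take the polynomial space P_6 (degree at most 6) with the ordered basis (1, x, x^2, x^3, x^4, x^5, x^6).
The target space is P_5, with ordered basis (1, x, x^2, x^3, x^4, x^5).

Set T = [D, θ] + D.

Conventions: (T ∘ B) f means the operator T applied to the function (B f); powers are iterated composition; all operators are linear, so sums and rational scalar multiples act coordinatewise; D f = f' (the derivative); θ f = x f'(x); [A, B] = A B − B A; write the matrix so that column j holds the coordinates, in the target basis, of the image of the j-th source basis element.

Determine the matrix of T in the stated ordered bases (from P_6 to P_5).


the matrix is [[0, 2, 0, 0, 0, 0, 0]; [0, 0, 4, 0, 0, 0, 0]; [0, 0, 0, 6, 0, 0, 0]; [0, 0, 0, 0, 8, 0, 0]; [0, 0, 0, 0, 0, 10, 0]; [0, 0, 0, 0, 0, 0, 12]] (rows listed top to bottom)

image of 1: 0
image of x: 2
image of x^2: 4x
image of x^3: 6x^2
image of x^4: 8x^3
image of x^5: 10x^4
image of x^6: 12x^5
each image's coordinates form column j of the matrix


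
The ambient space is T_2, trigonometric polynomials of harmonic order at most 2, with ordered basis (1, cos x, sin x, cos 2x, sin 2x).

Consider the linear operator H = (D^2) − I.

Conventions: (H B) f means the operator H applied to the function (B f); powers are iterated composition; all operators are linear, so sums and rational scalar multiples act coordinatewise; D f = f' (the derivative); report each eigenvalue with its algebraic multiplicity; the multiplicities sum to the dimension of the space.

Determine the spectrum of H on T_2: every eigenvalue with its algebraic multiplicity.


image of 1: -1
image of cos x: -2cos x
image of sin x: -2sin x
image of cos 2x: -5cos 2x
image of sin 2x: -5sin 2x
the matrix is diagonal; its diagonal is (-1, -2, -2, -5, -5)
for a triangular matrix the eigenvalues are the diagonal entries, with algebraic multiplicity their repetition count

λ = -5 (multiplicity 2), λ = -2 (multiplicity 2), λ = -1 (multiplicity 1)


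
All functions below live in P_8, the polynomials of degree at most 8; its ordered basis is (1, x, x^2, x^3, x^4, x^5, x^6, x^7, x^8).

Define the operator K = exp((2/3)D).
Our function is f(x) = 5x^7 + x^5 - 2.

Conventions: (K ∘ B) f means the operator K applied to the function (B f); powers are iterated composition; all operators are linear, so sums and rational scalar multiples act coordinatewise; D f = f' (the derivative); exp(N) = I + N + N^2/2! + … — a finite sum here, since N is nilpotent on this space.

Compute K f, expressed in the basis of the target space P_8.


the image equals g(x) = 5x^7 + (70/3)x^6 + (143/3)x^5 + (1490/27)x^4 + (3160/81)x^3 + (1360/81)x^2 + (2960/729)x - 3446/2187

order-1 term: (70/3)x^6 + (10/3)x^4
order-2 term: (140/3)x^5 + (40/9)x^3
order-3 term: (1400/27)x^4 + (80/27)x^2
order-4 term: (2800/81)x^3 + (80/81)x
order-5 term: (1120/81)x^2 + 32/243
order-6 term: (2240/729)x
order-7 term: 640/2187
the series for exp((2/3)D) f terminates at order 7
exp((2/3)D) f = 5x^7 + (70/3)x^6 + (143/3)x^5 + (1490/27)x^4 + (3160/81)x^3 + (1360/81)x^2 + (2960/729)x - 3446/2187


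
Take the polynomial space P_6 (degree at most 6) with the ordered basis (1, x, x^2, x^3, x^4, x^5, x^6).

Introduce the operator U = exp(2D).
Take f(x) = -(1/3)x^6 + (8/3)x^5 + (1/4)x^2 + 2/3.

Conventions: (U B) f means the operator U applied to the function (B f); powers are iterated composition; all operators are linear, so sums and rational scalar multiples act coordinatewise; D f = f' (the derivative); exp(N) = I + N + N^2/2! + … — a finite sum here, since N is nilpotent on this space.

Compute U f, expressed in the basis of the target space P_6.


order-1 term: -4x^5 + (80/3)x^4 + x
order-2 term: -20x^4 + (320/3)x^3 + 1
order-3 term: -(160/3)x^3 + (640/3)x^2
order-4 term: -80x^2 + (640/3)x
order-5 term: -64x + 256/3
order-6 term: -64/3
the series for exp(2D) f terminates at order 6
exp(2D) f = -(1/3)x^6 - (4/3)x^5 + (20/3)x^4 + (160/3)x^3 + (1603/12)x^2 + (451/3)x + 197/3

g(x) = -(1/3)x^6 - (4/3)x^5 + (20/3)x^4 + (160/3)x^3 + (1603/12)x^2 + (451/3)x + 197/3


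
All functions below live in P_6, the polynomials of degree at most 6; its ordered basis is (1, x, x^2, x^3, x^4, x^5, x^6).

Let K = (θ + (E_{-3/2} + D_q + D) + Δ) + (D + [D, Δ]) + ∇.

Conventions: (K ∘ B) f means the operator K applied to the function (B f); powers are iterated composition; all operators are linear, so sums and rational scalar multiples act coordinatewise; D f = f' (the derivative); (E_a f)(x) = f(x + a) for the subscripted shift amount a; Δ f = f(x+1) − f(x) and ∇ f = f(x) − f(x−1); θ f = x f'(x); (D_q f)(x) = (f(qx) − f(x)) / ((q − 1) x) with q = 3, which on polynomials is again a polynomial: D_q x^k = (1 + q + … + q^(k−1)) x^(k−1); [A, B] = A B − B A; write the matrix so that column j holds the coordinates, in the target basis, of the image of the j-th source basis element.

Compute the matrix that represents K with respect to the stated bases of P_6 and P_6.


the matrix is [[1, 7/2, 9/4, -11/8, 81/16, -179/32, 729/64]; [0, 2, 9, 27/4, -11/2, 405/16, -537/16]; [0, 0, 3, 41/2, 27/2, -55/4, 1215/16]; [0, 0, 0, 4, 50, 45/2, -55/2]; [0, 0, 0, 0, 5, 267/2, 135/4]; [0, 0, 0, 0, 0, 6, 379]; [0, 0, 0, 0, 0, 0, 7]] (rows listed top to bottom)

image of 1: 1
image of x: 2x + 7/2
image of x^2: 3x^2 + 9x + 9/4
image of x^3: 4x^3 + (41/2)x^2 + (27/4)x - 11/8
image of x^4: 5x^4 + 50x^3 + (27/2)x^2 - (11/2)x + 81/16
image of x^5: 6x^5 + (267/2)x^4 + (45/2)x^3 - (55/4)x^2 + (405/16)x - 179/32
image of x^6: 7x^6 + 379x^5 + (135/4)x^4 - (55/2)x^3 + (1215/16)x^2 - (537/16)x + 729/64
each image's coordinates form column j of the matrix


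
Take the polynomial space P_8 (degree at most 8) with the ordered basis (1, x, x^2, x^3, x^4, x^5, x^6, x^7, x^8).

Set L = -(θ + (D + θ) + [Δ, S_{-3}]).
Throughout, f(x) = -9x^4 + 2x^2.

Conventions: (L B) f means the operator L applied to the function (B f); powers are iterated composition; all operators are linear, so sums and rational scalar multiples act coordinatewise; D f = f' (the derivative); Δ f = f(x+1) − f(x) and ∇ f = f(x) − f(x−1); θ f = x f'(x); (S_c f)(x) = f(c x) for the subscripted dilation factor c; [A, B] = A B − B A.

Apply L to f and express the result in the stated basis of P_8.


g(x) = 72x^4 + 3924x^3 + 3880x^2 + 2972x + 704

θ f = -36x^4 + 4x^2
D f = -36x^3 + 4x
θ f = -36x^4 + 4x^2
(D + θ) f = -36x^4 - 36x^3 + 4x^2 + 4x
S_{-3} f = -729x^4 + 18x^2
Δ S_{-3} f = -2916x^3 - 4374x^2 - 2880x - 711
Δ f = -36x^3 - 54x^2 - 32x - 7
S_{-3} Δ f = 972x^3 - 486x^2 + 96x - 7
[Δ, S_{-3}] f = -3888x^3 - 3888x^2 - 2976x - 704
(θ + (D + θ) + [Δ, S_{-3}]) f = -72x^4 - 3924x^3 - 3880x^2 - 2972x - 704
(-(θ + (D + θ) + [Δ, S_{-3}])) f = 72x^4 + 3924x^3 + 3880x^2 + 2972x + 704


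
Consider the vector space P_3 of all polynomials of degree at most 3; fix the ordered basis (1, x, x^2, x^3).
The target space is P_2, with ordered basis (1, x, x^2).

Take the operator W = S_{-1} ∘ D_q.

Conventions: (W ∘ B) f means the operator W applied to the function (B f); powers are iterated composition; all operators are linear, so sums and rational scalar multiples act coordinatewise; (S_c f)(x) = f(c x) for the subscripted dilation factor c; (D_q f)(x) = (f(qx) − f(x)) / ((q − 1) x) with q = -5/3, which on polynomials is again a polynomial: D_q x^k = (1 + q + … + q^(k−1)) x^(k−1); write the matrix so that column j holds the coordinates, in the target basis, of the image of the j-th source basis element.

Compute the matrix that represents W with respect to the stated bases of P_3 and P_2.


image of 1: 0
image of x: 1
image of x^2: (2/3)x
image of x^3: (19/9)x^2
each image's coordinates form column j of the matrix

the matrix is [[0, 1, 0, 0]; [0, 0, 2/3, 0]; [0, 0, 0, 19/9]] (rows listed top to bottom)


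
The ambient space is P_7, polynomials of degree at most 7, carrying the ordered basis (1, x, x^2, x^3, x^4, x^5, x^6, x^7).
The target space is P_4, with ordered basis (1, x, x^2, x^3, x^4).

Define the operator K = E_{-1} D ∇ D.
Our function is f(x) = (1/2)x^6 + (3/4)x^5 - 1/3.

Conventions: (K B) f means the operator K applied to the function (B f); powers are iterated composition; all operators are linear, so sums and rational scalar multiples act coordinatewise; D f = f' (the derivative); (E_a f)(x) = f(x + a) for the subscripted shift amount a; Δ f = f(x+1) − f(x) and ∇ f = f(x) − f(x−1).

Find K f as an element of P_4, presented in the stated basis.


g(x) = 60x^3 - 225x^2 + 285x - 120

D f = 3x^5 + (15/4)x^4
∇ D f = 15x^4 - 15x^3 + (15/2)x^2 - 3/4
D ∇ D f = 60x^3 - 45x^2 + 15x
E_{-1} D ∇ D f = 60x^3 - 225x^2 + 285x - 120


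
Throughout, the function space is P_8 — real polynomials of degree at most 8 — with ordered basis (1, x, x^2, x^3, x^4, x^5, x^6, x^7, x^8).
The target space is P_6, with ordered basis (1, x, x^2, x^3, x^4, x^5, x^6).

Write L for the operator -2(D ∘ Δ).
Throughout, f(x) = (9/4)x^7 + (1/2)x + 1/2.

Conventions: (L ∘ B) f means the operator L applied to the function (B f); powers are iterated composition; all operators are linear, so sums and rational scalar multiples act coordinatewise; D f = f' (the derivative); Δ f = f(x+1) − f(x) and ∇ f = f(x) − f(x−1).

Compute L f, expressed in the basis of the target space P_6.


Δ f = (63/4)x^6 + (189/4)x^5 + (315/4)x^4 + (315/4)x^3 + (189/4)x^2 + (63/4)x + 11/4
D Δ f = (189/2)x^5 + (945/4)x^4 + 315x^3 + (945/4)x^2 + (189/2)x + 63/4
(-2(D ∘ Δ)) f = -189x^5 - (945/2)x^4 - 630x^3 - (945/2)x^2 - 189x - 63/2

the result is g(x) = -189x^5 - (945/2)x^4 - 630x^3 - (945/2)x^2 - 189x - 63/2


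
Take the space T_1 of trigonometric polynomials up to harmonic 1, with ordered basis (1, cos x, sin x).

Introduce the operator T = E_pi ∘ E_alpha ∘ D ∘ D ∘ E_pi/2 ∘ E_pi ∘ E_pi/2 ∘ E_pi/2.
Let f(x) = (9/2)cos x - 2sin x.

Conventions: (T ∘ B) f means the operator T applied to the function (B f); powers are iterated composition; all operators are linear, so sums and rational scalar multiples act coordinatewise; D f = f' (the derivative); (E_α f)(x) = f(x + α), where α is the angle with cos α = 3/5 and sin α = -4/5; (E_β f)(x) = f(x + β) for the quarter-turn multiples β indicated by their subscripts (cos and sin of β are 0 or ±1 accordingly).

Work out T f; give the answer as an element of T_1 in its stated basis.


E_pi/2 f = -2cos x - (9/2)sin x
E_pi/2 E_pi/2 f = -(9/2)cos x + 2sin x
E_pi E_pi/2 E_pi/2 f = (9/2)cos x - 2sin x
E_pi/2 (E_pi ∘ E_pi/2 ∘ E_pi/2) f = -2cos x - (9/2)sin x
D E_pi/2 (E_pi ∘ E_pi/2 ∘ E_pi/2) f = -(9/2)cos x + 2sin x
D D E_pi/2 (E_pi ∘ E_pi/2 ∘ E_pi/2) f = 2cos x + (9/2)sin x
E_alpha D D E_pi/2 (E_pi ∘ E_pi/2 ∘ E_pi/2) f = -(12/5)cos x + (43/10)sin x
E_pi (E_alpha ∘ D ∘ D ∘ E_pi/2 ∘ E_pi ∘ E_pi/2 ∘ E_pi/2) f = (12/5)cos x - (43/10)sin x

g(x) = (12/5)cos x - (43/10)sin x


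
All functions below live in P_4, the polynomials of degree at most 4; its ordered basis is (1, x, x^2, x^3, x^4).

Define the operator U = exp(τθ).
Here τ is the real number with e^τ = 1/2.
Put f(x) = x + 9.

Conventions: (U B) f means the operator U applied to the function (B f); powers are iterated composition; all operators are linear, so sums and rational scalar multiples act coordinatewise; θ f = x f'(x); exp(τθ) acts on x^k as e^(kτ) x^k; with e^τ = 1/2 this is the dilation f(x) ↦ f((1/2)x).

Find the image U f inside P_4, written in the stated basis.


exp(τθ) x^k = e^(kτ) x^k; with e^τ = 1/2 this sends x^k to (1/2)^k x^k
x ↦ 1/2 x
applying this coordinatewise to f: exp(τθ) f = (1/2)x + 9

the image equals g(x) = (1/2)x + 9


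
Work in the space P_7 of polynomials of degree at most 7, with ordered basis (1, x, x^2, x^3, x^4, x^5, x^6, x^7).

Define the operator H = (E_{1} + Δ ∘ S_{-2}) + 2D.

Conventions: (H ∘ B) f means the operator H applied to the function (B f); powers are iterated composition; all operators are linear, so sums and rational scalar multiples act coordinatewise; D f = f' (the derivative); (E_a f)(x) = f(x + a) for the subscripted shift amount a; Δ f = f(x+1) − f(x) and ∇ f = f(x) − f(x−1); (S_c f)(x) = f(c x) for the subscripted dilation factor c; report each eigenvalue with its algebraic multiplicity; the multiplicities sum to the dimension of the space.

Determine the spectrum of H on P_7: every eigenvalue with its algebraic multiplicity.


λ = 1 (multiplicity 8)

image of 1: 1
image of x: x + 1
image of x^2: x^2 + 14x + 5
image of x^3: x^3 - 15x^2 - 21x - 7
image of x^4: x^4 + 76x^3 + 102x^2 + 68x + 17
image of x^5: x^5 - 145x^4 - 310x^3 - 310x^2 - 155x - 31
image of x^6: x^6 + 402x^5 + 975x^4 + 1300x^3 + 975x^2 + 390x + 65
image of x^7: x^7 - 875x^6 - 2667x^5 - 4445x^4 - 4445x^3 - 2667x^2 - 889x - 127
the matrix is upper triangular; its diagonal is (1, 1, 1, 1, 1, 1, 1, 1)
for a triangular matrix the eigenvalues are the diagonal entries, with algebraic multiplicity their repetition count


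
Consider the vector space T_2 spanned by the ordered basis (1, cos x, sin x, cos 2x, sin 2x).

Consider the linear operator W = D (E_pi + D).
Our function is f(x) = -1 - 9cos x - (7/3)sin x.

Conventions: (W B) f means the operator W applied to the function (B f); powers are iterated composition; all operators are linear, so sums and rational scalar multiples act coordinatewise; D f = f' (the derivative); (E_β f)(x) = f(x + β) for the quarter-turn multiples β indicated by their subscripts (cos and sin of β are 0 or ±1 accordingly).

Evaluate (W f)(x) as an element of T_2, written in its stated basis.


g(x) = (34/3)cos x - (20/3)sin x

E_pi f = -1 + 9cos x + (7/3)sin x
D f = -(7/3)cos x + 9sin x
(E_pi + D) f = -1 + (20/3)cos x + (34/3)sin x
D (E_pi + D) f = (34/3)cos x - (20/3)sin x


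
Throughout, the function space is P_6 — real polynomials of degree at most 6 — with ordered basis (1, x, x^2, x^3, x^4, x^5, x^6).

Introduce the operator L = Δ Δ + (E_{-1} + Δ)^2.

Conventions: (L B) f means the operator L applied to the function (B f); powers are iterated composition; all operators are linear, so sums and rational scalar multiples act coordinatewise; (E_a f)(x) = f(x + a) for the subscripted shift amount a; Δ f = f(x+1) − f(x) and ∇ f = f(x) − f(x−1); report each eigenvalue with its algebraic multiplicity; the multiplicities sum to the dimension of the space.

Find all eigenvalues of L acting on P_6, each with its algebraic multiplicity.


image of 1: 1
image of x: x
image of x^2: x^2 + 6
image of x^3: x^3 + 18x + 6
image of x^4: x^4 + 36x^2 + 24x + 42
image of x^5: x^5 + 60x^3 + 60x^2 + 210x + 30
image of x^6: x^6 + 90x^4 + 120x^3 + 630x^2 + 180x + 186
the matrix is upper triangular; its diagonal is (1, 1, 1, 1, 1, 1, 1)
for a triangular matrix the eigenvalues are the diagonal entries, with algebraic multiplicity their repetition count

λ = 1 (multiplicity 7)


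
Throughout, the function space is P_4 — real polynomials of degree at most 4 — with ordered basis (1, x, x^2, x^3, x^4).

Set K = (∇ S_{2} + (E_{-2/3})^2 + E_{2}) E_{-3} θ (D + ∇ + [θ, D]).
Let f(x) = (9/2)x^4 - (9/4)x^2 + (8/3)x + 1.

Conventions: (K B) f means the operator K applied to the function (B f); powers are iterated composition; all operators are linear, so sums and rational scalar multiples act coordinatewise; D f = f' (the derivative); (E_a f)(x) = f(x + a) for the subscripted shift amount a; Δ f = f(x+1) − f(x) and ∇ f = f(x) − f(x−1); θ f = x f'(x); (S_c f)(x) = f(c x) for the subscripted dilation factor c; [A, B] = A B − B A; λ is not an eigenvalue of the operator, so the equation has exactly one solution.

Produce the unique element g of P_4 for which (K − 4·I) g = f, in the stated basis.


the result is g(x) = -(9/8)x^4 - (27/4)x^3 - (639/16)x^2 + (5233/48)x - 401/16

write g with unknown coordinates in the stated basis and equate coefficients in (K − 4·I) g = f
solving from the highest basis element down gives g = -(9/8)x^4 - (27/4)x^3 - (639/16)x^2 + (5233/48)x - 401/16
check: K g = -27x^3 - 162x^2 + (1755/4)x - 397/4
so K g − 4·g = (9/2)x^4 - (9/4)x^2 + (8/3)x + 1 = f ✓
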